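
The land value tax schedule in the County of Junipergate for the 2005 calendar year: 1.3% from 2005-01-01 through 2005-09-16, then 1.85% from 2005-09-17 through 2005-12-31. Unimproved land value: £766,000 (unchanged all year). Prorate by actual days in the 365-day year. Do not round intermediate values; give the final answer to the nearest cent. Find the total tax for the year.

£11,181.50

2005-01-01 to 2005-09-16: 259 days at 1.3% → £766,000 × 1.3% × 259/365 = £7,066.0877
2005-09-17 to 2005-12-31: 106 days at 1.85% → £766,000 × 1.85% × 106/365 = £4,115.4137
Total = £11,181.5014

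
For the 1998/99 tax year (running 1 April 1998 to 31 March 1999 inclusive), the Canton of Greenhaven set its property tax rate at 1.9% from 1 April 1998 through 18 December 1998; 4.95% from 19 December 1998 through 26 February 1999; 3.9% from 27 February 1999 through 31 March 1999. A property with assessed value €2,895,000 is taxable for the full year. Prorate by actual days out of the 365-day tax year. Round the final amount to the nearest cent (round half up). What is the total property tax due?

1 April – 18 December 1998: 262 days at 1.9% → €2,895,000 × 1.9% × 262/365 = €39,483.0411
19 December 1998 – 26 February 1999: 70 days at 4.95% → €2,895,000 × 4.95% × 70/365 = €27,482.6712
27 February – 31 March 1999: 33 days at 3.9% → €2,895,000 × 3.9% × 33/365 = €10,207.8493
Total = €77,173.5616

€77,173.56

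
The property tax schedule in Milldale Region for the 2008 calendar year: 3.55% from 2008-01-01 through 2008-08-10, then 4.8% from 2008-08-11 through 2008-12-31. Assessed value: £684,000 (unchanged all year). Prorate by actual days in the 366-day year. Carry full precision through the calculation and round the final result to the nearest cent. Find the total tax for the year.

2008-01-01 to 2008-08-10: 223 days at 3.55% → £684,000 × 3.55% × 223/366 = £14,794.7705
2008-08-11 to 2008-12-31: 143 days at 4.8% → £684,000 × 4.8% × 143/366 = £12,827.8033
Total = £27,622.5738

£27,622.57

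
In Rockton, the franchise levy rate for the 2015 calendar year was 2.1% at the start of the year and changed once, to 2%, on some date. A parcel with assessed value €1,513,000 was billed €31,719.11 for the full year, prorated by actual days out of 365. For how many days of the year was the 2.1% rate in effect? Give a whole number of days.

352 days

Let d = days at the first rate; then 365 − d days at the second rate.
€1,513,000 × [2.1%·d + 2%·(365−d)] / 365 = €31,719.11
Solving gives d = 352, so the new rate took effect on December 19, 2015.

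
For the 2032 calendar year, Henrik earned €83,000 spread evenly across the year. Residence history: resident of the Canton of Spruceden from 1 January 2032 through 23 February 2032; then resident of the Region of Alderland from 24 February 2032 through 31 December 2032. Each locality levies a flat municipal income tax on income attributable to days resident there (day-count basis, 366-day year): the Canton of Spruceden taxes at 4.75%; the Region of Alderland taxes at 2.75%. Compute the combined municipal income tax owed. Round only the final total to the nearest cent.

The Canton of Spruceden, 1 January – 23 February 2032: 54 days → €83,000 × 4.75% × 54/366 = €581.6803
The Region of Alderland, 24 February – 31 December 2032: 312 days → €83,000 × 2.75% × 312/366 = €1,945.7377
Total = €2,527.4180

€2,527.42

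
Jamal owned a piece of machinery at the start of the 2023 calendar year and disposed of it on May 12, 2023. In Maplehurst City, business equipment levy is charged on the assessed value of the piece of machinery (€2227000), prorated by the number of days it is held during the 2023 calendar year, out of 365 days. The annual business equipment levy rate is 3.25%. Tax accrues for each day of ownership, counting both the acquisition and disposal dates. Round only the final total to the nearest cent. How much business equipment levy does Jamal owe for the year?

Days held (January 1 – May 12, 2023): 132 out of 365
Tax = €2227000 × 3.25% × 132/365 = €26174.8767

€26174.88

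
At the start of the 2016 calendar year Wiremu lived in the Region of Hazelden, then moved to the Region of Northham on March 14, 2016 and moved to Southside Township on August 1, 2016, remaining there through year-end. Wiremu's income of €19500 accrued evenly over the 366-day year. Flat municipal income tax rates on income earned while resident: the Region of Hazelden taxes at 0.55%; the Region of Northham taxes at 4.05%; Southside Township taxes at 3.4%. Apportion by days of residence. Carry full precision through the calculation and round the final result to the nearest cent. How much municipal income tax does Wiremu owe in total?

The Region of Hazelden, January 1 – March 13, 2016: 73 days → €19500 × 0.55% × 73/366 = €21.3914
The Region of Northham, March 14 – July 31, 2016: 140 days → €19500 × 4.05% × 140/366 = €302.0902
Southside Township, August 1 – December 31, 2016: 153 days → €19500 × 3.4% × 153/366 = €277.1557
Total = €600.6373

€600.64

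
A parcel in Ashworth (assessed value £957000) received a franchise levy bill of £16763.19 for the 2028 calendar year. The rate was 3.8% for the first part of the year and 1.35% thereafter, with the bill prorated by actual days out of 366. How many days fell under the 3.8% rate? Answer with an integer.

60 days

Let d = days at the first rate; then 366 − d days at the second rate.
£957000 × [3.8%·d + 1.35%·(366−d)] / 366 = £16763.19
Solving gives d = 60, so the new rate took effect on March 1, 2028.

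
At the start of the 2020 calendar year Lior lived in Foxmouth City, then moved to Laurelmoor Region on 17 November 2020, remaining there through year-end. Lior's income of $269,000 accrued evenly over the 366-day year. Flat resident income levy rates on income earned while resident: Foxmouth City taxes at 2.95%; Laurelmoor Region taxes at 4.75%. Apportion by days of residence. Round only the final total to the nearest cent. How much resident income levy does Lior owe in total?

Foxmouth City, 1 January – 16 November 2020: 321 days → $269,000 × 2.95% × 321/366 = $6,959.8238
Laurelmoor Region, 17 November – 31 December 2020: 45 days → $269,000 × 4.75% × 45/366 = $1,571.0041
Total = $8,530.8279

$8,530.83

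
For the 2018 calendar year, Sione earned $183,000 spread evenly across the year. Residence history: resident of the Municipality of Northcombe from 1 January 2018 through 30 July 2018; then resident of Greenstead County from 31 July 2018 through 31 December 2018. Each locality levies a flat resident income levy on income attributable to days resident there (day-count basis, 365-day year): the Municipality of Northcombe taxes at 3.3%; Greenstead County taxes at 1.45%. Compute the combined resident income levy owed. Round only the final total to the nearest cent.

The Municipality of Northcombe, 1 January – 30 July 2018: 211 days → $183,000 × 3.3% × 211/365 = $3,491.0384
Greenstead County, 31 July – 31 December 2018: 154 days → $183,000 × 1.45% × 154/365 = $1,119.5589
Total = $4,610.5973

$4,610.60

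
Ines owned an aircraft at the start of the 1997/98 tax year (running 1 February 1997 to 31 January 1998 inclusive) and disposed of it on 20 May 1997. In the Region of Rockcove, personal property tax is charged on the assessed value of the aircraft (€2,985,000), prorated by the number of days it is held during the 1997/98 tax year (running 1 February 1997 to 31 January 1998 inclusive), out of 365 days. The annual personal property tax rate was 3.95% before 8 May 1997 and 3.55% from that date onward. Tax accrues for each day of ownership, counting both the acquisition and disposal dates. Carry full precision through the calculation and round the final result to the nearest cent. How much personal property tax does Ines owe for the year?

€34,785.47

1 Feb – 7 May 1997: 96 days at 3.95% → €2,985,000 × 3.95% × 96/365 = €31,011.2877
8 May – 20 May 1997: 13 days at 3.55% → €2,985,000 × 3.55% × 13/365 = €3,774.1849
Total = €34,785.4726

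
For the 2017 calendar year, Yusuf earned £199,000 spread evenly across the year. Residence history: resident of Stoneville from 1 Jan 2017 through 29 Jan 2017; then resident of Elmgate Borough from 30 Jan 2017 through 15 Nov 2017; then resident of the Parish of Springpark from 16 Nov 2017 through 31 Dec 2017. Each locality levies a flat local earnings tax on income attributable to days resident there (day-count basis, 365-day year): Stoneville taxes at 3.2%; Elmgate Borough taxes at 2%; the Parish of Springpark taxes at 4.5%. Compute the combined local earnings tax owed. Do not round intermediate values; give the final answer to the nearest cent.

Stoneville, 1 Jan – 29 Jan 2017: 29 days → £199,000 × 3.2% × 29/365 = £505.9507
Elmgate Borough, 30 Jan – 15 Nov 2017: 290 days → £199,000 × 2% × 290/365 = £3,162.1918
The Parish of Springpark, 16 Nov – 31 Dec 2017: 46 days → £199,000 × 4.5% × 46/365 = £1,128.5753
Total = £4,796.7178

£4,796.72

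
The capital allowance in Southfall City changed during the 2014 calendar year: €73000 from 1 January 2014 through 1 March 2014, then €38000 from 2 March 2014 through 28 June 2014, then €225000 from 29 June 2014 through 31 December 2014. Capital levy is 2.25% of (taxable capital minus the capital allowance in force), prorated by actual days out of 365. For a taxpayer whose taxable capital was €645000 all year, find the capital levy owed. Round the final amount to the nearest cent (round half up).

1 January – 1 March 2014: 60 days, exemption €73000 → (€645000 − €73000) × 2.25% × 60/365 = €2115.6164
2 March – 28 June 2014: 119 days, exemption €38000 → (€645000 − €38000) × 2.25% × 119/365 = €4452.7192
29 June – 31 December 2014: 186 days, exemption €225000 → (€645000 − €225000) × 2.25% × 186/365 = €4815.6164
Total = €11383.9521

€11383.95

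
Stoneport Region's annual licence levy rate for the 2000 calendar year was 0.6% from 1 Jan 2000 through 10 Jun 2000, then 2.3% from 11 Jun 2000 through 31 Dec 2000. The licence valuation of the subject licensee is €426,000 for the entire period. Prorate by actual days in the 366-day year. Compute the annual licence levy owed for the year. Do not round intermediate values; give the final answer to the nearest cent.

€6,592.52

1 Jan – 10 Jun 2000: 162 days at 0.6% → €426,000 × 0.6% × 162/366 = €1,131.3443
11 Jun – 31 Dec 2000: 204 days at 2.3% → €426,000 × 2.3% × 204/366 = €5,461.1803
Total = €6,592.5246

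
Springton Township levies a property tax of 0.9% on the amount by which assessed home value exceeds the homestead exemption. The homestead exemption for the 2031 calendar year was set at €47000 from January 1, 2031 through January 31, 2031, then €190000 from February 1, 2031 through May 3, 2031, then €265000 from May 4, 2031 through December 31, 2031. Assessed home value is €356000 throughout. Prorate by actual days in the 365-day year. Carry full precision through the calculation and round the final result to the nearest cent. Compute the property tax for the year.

January 1 – January 31, 2031: 31 days, exemption €47000 → (€356000 − €47000) × 0.9% × 31/365 = €236.1945
February 1 – May 3, 2031: 92 days, exemption €190000 → (€356000 − €190000) × 0.9% × 92/365 = €376.5699
May 4 – December 31, 2031: 242 days, exemption €265000 → (€356000 − €265000) × 0.9% × 242/365 = €543.0082
Total = €1155.7726

€1155.77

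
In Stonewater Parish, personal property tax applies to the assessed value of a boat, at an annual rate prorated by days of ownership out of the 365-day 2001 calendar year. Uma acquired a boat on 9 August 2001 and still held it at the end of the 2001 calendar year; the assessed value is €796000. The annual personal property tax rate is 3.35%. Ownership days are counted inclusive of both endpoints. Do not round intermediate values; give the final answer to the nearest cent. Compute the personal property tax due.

€10593.34

Days held (9 August – 31 December 2001): 145 out of 365
Tax = €796000 × 3.35% × 145/365 = €10593.3425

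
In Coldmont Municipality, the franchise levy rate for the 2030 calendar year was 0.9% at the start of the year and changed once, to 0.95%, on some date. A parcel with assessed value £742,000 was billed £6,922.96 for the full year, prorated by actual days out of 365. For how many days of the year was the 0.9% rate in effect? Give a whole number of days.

Let d = days at the first rate; then 365 − d days at the second rate.
£742,000 × [0.9%·d + 0.95%·(365−d)] / 365 = £6,922.96
Solving gives d = 124, so the new rate took effect on 5 May 2030.

124 days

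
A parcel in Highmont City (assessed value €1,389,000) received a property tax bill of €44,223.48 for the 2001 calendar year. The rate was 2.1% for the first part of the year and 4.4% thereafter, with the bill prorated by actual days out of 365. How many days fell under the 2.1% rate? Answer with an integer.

193 days

Let d = days at the first rate; then 365 − d days at the second rate.
€1,389,000 × [2.1%·d + 4.4%·(365−d)] / 365 = €44,223.48
Solving gives d = 193, so the new rate took effect on 13 July 2001.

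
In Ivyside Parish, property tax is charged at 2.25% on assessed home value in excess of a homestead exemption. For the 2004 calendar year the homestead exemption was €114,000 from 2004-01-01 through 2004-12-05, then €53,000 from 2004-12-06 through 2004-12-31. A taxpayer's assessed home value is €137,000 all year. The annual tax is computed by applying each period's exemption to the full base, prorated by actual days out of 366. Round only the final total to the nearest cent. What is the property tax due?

€615.00

2004-01-01 to 2004-12-05: 340 days, exemption €114,000 → (€137,000 − €114,000) × 2.25% × 340/366 = €480.7377
2004-12-06 to 2004-12-31: 26 days, exemption €53,000 → (€137,000 − €53,000) × 2.25% × 26/366 = €134.2623
Total = €615.0000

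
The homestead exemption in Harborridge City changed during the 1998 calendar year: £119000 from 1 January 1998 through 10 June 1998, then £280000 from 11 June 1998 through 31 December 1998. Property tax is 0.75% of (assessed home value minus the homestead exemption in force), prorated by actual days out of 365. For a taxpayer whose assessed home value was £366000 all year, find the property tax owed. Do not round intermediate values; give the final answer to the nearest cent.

£1177.62

1 January – 10 June 1998: 161 days, exemption £119000 → (£366000 − £119000) × 0.75% × 161/365 = £817.1301
11 June – 31 December 1998: 204 days, exemption £280000 → (£366000 − £280000) × 0.75% × 204/365 = £360.4932
Total = £1177.6233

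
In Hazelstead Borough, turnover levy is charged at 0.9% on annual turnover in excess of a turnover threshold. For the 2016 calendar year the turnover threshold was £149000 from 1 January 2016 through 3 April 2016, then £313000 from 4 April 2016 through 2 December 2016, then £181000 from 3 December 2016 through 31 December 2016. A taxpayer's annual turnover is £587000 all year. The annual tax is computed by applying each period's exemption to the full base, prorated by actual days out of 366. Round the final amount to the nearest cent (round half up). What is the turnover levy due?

1 January – 3 April 2016: 94 days, exemption £149000 → (£587000 − £149000) × 0.9% × 94/366 = £1012.4262
4 April – 2 December 2016: 243 days, exemption £313000 → (£587000 − £313000) × 0.9% × 243/366 = £1637.2623
3 December – 31 December 2016: 29 days, exemption £181000 → (£587000 − £181000) × 0.9% × 29/366 = £289.5246
Total = £2939.2131

£2939.21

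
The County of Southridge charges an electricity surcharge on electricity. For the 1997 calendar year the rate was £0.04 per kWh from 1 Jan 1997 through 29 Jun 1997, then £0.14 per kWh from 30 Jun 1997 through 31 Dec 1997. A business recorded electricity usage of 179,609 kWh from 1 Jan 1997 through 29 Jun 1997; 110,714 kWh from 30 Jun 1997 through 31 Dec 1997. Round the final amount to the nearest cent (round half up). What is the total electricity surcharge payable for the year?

£22,684.32

1 Jan – 29 Jun 1997: 179,609 kWh at £0.04/kWh → £7,184.36
30 Jun – 31 Dec 1997: 110,714 kWh at £0.14/kWh → £15,499.96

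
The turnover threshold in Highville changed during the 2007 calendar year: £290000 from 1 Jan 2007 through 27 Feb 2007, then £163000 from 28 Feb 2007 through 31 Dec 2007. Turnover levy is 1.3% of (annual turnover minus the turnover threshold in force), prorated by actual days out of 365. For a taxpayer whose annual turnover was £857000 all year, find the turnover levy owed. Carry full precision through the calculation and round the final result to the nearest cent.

£8759.65

1 Jan – 27 Feb 2007: 58 days, exemption £290000 → (£857000 − £290000) × 1.3% × 58/365 = £1171.2822
28 Feb – 31 Dec 2007: 307 days, exemption £163000 → (£857000 − £163000) × 1.3% × 307/365 = £7588.3671
Total = £8759.6493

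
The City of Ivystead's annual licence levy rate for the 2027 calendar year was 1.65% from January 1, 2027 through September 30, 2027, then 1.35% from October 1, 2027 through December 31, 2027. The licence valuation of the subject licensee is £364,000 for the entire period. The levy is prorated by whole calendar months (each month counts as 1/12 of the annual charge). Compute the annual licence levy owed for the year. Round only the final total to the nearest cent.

January 1 – September 30, 2027: 9 months at 1.65% → £364,000 × 1.65% × 9/12 = £4,504.5000
October 1 – December 31, 2027: 3 months at 1.35% → £364,000 × 1.35% × 3/12 = £1,228.5000
Total = £5,733.0000

£5,733.00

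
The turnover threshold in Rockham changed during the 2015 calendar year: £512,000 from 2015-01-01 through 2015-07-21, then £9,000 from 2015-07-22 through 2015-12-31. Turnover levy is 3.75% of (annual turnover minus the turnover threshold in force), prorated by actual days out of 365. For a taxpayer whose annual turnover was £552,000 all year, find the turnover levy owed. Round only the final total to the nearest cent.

2015-01-01 to 2015-07-21: 202 days, exemption £512,000 → (£552,000 − £512,000) × 3.75% × 202/365 = £830.1370
2015-07-22 to 2015-12-31: 163 days, exemption £9,000 → (£552,000 − £9,000) × 3.75% × 163/365 = £9,093.3904
Total = £9,923.5274

£9,923.53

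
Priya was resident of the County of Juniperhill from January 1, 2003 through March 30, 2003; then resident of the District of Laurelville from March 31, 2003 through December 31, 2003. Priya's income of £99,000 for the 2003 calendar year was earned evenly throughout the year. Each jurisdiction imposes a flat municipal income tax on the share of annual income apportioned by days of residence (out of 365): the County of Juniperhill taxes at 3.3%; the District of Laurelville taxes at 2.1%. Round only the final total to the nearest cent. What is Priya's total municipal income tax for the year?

£2,368.68

The County of Juniperhill, January 1 – March 30, 2003: 89 days → £99,000 × 3.3% × 89/365 = £796.6110
The District of Laurelville, March 31 – December 31, 2003: 276 days → £99,000 × 2.1% × 276/365 = £1,572.0658
Total = £2,368.6767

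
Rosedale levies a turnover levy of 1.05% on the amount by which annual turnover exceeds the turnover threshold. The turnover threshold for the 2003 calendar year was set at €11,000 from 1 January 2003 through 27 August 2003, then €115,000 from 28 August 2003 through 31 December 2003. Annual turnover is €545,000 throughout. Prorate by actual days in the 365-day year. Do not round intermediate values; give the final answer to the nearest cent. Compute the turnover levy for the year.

1 January – 27 August 2003: 239 days, exemption €11,000 → (€545,000 − €11,000) × 1.05% × 239/365 = €3,671.4329
28 August – 31 December 2003: 126 days, exemption €115,000 → (€545,000 − €115,000) × 1.05% × 126/365 = €1,558.6027
Total = €5,230.0356

€5,230.04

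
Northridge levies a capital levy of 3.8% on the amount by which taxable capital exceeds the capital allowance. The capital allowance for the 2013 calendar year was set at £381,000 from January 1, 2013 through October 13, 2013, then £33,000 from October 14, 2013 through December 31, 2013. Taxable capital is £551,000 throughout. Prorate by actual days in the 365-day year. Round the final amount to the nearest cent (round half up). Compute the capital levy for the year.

January 1 – October 13, 2013: 286 days, exemption £381,000 → (£551,000 − £381,000) × 3.8% × 286/365 = £5,061.8082
October 14 – December 31, 2013: 79 days, exemption £33,000 → (£551,000 − £33,000) × 3.8% × 79/365 = £4,260.3726
Total = £9,322.1808

£9,322.18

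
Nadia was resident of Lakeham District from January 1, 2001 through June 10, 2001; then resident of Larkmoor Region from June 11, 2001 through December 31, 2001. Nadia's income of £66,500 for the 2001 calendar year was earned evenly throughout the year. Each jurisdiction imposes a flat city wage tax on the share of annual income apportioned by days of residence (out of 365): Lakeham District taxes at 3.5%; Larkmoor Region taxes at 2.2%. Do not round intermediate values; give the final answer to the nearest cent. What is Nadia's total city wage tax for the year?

£1,844.33

Lakeham District, January 1 – June 10, 2001: 161 days → £66,500 × 3.5% × 161/365 = £1,026.6507
Larkmoor Region, June 11 – December 31, 2001: 204 days → £66,500 × 2.2% × 204/365 = £817.6767
Total = £1,844.3274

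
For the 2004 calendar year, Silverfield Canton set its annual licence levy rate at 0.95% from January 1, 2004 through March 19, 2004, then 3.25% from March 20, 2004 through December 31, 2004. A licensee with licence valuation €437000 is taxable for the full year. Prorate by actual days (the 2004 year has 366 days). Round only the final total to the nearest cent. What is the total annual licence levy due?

January 1 – March 19, 2004: 79 days at 0.95% → €437000 × 0.95% × 79/366 = €896.0888
March 20 – December 31, 2004: 287 days at 3.25% → €437000 × 3.25% × 287/366 = €11136.9331
Total = €12033.0219

€12033.02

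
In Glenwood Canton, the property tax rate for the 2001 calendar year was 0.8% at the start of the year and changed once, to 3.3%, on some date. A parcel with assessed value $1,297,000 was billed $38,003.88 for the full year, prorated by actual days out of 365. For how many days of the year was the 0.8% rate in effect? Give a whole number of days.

54 days

Let d = days at the first rate; then 365 − d days at the second rate.
$1,297,000 × [0.8%·d + 3.3%·(365−d)] / 365 = $38,003.88
Solving gives d = 54, so the new rate took effect on February 24, 2001.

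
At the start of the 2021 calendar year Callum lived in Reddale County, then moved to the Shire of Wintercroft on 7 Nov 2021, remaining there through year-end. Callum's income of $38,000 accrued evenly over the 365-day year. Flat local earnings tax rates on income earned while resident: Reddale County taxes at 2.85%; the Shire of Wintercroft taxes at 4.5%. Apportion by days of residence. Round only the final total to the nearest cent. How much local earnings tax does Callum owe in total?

Reddale County, 1 Jan – 6 Nov 2021: 310 days → $38,000 × 2.85% × 310/365 = $919.8082
The Shire of Wintercroft, 7 Nov – 31 Dec 2021: 55 days → $38,000 × 4.5% × 55/365 = $257.6712
Total = $1,177.4795

$1,177.48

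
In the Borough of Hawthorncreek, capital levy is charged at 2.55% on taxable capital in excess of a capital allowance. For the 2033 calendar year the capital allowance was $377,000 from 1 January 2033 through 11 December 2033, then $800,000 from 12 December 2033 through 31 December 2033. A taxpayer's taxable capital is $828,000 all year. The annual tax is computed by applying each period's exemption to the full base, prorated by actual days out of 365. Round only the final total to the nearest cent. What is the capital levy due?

1 January – 11 December 2033: 345 days, exemption $377,000 → ($828,000 − $377,000) × 2.55% × 345/365 = $10,870.3356
12 December – 31 December 2033: 20 days, exemption $800,000 → ($828,000 − $800,000) × 2.55% × 20/365 = $39.1233
Total = $10,909.4589

$10,909.46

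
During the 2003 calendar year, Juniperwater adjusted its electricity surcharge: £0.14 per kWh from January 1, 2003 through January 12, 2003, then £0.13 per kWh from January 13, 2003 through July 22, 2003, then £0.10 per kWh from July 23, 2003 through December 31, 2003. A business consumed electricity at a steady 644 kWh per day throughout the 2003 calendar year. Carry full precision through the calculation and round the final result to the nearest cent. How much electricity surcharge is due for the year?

£27,505.24

January 1 – January 12, 2003: 12 days × 644 kWh/day = 7,728 kWh at £0.14/kWh → £1,081.92
January 13 – July 22, 2003: 191 days × 644 kWh/day = 123,004 kWh at £0.13/kWh → £15,990.52
July 23 – December 31, 2003: 162 days × 644 kWh/day = 104,328 kWh at £0.10/kWh → £10,432.80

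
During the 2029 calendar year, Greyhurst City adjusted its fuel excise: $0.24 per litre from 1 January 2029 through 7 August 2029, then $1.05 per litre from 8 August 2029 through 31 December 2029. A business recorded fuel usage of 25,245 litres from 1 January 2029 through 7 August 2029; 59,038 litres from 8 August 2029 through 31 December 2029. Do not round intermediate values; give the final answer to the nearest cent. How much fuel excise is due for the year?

1 January – 7 August 2029: 25,245 litres at $0.24/litre → $6,058.80
8 August – 31 December 2029: 59,038 litres at $1.05/litre → $61,989.90

$68,048.70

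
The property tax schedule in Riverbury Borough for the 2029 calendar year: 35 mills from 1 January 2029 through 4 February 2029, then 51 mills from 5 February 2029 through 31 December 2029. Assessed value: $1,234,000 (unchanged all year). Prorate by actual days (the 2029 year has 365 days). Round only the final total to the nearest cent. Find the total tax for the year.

$61,040.74

1 January – 4 February 2029: 35 days at 35 mills → $1,234,000 × 3.5% × 35/365 = $4,141.5068
5 February – 31 December 2029: 330 days at 51 mills → $1,234,000 × 5.1% × 330/365 = $56,899.2329
Total = $61,040.7397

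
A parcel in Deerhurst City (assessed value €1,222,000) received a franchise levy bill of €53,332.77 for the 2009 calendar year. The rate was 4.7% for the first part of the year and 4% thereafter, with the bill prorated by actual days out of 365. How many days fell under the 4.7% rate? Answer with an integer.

190 days

Let d = days at the first rate; then 365 − d days at the second rate.
€1,222,000 × [4.7%·d + 4%·(365−d)] / 365 = €53,332.77
Solving gives d = 190, so the new rate took effect on 10 July 2009.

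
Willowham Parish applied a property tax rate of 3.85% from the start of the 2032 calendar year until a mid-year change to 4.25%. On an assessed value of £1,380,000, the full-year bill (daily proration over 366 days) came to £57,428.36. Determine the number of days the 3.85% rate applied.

Let d = days at the first rate; then 366 − d days at the second rate.
£1,380,000 × [3.85%·d + 4.25%·(366−d)] / 366 = £57,428.36
Solving gives d = 81, so the new rate took effect on 22 March 2032.

81 days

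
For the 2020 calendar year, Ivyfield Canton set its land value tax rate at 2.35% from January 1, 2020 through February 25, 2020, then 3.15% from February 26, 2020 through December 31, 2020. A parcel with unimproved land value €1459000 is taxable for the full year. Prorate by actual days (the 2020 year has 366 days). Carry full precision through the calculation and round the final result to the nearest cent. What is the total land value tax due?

January 1 – February 25, 2020: 56 days at 2.35% → €1459000 × 2.35% × 56/366 = €5246.0219
February 26 – December 31, 2020: 310 days at 3.15% → €1459000 × 3.15% × 310/366 = €38926.5984
Total = €44172.6202

€44172.62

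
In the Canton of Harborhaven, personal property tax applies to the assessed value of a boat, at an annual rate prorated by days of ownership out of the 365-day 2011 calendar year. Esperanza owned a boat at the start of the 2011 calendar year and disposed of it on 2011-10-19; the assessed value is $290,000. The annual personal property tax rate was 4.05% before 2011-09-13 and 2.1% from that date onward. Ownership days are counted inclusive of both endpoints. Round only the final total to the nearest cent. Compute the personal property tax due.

2011-01-01 to 2011-09-12: 255 days at 4.05% → $290,000 × 4.05% × 255/365 = $8,205.4110
2011-09-13 to 2011-10-19: 37 days at 2.1% → $290,000 × 2.1% × 37/365 = $617.3425
Total = $8,822.7534

$8,822.75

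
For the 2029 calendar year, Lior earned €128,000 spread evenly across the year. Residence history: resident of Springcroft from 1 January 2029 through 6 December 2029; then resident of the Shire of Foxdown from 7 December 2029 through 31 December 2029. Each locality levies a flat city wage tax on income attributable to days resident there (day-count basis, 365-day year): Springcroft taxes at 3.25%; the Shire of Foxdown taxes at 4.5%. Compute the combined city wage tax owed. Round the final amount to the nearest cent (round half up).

Springcroft, 1 January – 6 December 2029: 340 days → €128,000 × 3.25% × 340/365 = €3,875.0685
The Shire of Foxdown, 7 December – 31 December 2029: 25 days → €128,000 × 4.5% × 25/365 = €394.5205
Total = €4,269.5890

€4,269.59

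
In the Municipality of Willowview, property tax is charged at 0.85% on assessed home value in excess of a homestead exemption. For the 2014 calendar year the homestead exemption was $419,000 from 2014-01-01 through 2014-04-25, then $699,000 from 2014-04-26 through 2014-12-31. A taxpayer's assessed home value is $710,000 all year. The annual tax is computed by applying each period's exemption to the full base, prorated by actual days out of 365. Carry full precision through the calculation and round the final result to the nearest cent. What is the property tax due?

2014-01-01 to 2014-04-25: 115 days, exemption $419,000 → ($710,000 − $419,000) × 0.85% × 115/365 = $779.3219
2014-04-26 to 2014-12-31: 250 days, exemption $699,000 → ($710,000 − $699,000) × 0.85% × 250/365 = $64.0411
Total = $843.3630

$843.36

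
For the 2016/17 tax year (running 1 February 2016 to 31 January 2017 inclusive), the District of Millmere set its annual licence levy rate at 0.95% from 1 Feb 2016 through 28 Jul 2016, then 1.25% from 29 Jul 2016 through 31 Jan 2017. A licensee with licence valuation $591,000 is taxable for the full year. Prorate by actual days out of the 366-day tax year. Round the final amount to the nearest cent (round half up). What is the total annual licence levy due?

1 Feb – 28 Jul 2016: 179 days at 0.95% → $591,000 × 0.95% × 179/366 = $2,745.8893
29 Jul 2016 – 31 Jan 2017: 187 days at 1.25% → $591,000 × 1.25% × 187/366 = $3,774.4877
Total = $6,520.3770

$6,520.38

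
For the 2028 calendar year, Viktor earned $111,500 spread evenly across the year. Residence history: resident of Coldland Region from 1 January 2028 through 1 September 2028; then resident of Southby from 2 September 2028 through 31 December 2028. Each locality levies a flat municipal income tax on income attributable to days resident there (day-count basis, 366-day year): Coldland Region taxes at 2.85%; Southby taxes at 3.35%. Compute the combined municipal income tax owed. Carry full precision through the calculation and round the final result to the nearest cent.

$3,362.06

Coldland Region, 1 January – 1 September 2028: 245 days → $111,500 × 2.85% × 245/366 = $2,127.1824
Southby, 2 September – 31 December 2028: 121 days → $111,500 × 3.35% × 121/366 = $1,234.8777
Total = $3,362.0601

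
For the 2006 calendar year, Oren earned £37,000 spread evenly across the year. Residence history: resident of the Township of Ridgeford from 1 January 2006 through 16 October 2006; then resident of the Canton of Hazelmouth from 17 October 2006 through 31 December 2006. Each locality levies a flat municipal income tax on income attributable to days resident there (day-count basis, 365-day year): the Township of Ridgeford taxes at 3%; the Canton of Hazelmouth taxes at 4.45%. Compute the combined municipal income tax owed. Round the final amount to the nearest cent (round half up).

The Township of Ridgeford, 1 January – 16 October 2006: 289 days → £37,000 × 3% × 289/365 = £878.8767
The Canton of Hazelmouth, 17 October – 31 December 2006: 76 days → £37,000 × 4.45% × 76/365 = £342.8329
Total = £1,221.7096

£1,221.71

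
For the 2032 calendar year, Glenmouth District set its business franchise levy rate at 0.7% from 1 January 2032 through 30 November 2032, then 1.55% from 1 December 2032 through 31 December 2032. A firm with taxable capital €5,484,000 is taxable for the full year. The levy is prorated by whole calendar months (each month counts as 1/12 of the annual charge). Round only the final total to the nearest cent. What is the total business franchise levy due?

1 January – 30 November 2032: 11 months at 0.7% → €5,484,000 × 0.7% × 11/12 = €35,189.0000
1 December – 31 December 2032: 1 month at 1.55% → €5,484,000 × 1.55% × 1/12 = €7,083.5000
Total = €42,272.5000

€42,272.50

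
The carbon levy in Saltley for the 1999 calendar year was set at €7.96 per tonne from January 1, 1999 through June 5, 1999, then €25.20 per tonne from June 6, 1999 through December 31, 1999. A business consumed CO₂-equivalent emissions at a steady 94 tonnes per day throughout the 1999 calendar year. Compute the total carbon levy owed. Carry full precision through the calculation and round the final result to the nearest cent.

€611804.64

January 1 – June 5, 1999: 156 days × 94 tonnes/day = 14,664 tonnes at €7.96/tonne → €116725.44
June 6 – December 31, 1999: 209 days × 94 tonnes/day = 19,646 tonnes at €25.20/tonne → €495079.20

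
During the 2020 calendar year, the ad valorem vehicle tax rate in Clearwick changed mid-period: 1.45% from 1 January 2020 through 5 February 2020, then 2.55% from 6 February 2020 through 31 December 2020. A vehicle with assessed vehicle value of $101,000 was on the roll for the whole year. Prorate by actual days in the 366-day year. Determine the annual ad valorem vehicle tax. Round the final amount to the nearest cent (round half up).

1 January – 5 February 2020: 36 days at 1.45% → $101,000 × 1.45% × 36/366 = $144.0492
6 February – 31 December 2020: 330 days at 2.55% → $101,000 × 2.55% × 330/366 = $2,322.1721
Total = $2,466.2213

$2,466.22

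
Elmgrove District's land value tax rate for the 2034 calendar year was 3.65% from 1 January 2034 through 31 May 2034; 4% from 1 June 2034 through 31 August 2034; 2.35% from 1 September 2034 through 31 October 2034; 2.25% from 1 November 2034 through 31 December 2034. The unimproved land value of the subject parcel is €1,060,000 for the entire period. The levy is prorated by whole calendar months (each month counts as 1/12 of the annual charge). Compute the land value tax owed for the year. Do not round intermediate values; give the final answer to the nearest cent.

1 January – 31 May 2034: 5 months at 3.65% → €1,060,000 × 3.65% × 5/12 = €16,120.8333
1 June – 31 August 2034: 3 months at 4% → €1,060,000 × 4% × 3/12 = €10,600.0000
1 September – 31 October 2034: 2 months at 2.35% → €1,060,000 × 2.35% × 2/12 = €4,151.6667
1 November – 31 December 2034: 2 months at 2.25% → €1,060,000 × 2.25% × 2/12 = €3,975.0000
Total = €34,847.5000

€34,847.50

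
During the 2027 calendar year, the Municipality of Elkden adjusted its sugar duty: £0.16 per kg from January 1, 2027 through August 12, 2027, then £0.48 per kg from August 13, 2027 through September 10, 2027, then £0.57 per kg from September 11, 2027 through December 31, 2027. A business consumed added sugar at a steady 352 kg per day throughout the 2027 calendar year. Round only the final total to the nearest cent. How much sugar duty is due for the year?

£39987.20

January 1 – August 12, 2027: 224 days × 352 kg/day = 78,848 kg at £0.16/kg → £12615.68
August 13 – September 10, 2027: 29 days × 352 kg/day = 10,208 kg at £0.48/kg → £4899.84
September 11 – December 31, 2027: 112 days × 352 kg/day = 39,424 kg at £0.57/kg → £22471.68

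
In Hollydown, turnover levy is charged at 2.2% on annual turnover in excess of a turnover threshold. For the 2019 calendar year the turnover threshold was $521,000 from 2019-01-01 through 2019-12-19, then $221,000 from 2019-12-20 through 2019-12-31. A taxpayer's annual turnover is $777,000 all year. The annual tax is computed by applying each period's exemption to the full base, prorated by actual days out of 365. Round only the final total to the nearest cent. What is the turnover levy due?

2019-01-01 to 2019-12-19: 353 days, exemption $521,000 → ($777,000 − $521,000) × 2.2% × 353/365 = $5,446.8384
2019-12-20 to 2019-12-31: 12 days, exemption $221,000 → ($777,000 − $221,000) × 2.2% × 12/365 = $402.1479
Total = $5,848.9863

$5,848.99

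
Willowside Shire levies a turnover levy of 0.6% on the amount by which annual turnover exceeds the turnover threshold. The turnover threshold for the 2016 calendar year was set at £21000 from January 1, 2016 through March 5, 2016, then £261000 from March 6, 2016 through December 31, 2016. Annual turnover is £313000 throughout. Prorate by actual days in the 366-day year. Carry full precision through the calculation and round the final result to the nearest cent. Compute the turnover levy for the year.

January 1 – March 5, 2016: 65 days, exemption £21000 → (£313000 − £21000) × 0.6% × 65/366 = £311.1475
March 6 – December 31, 2016: 301 days, exemption £261000 → (£313000 − £261000) × 0.6% × 301/366 = £256.5902
Total = £567.7377

£567.74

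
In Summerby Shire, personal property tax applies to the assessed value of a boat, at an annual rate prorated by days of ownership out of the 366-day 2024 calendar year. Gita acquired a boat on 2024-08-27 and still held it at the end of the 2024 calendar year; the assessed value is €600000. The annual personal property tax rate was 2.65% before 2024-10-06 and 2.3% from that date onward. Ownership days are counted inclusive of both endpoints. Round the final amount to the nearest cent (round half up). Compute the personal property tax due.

2024-08-27 to 2024-10-05: 40 days at 2.65% → €600000 × 2.65% × 40/366 = €1737.7049
2024-10-06 to 2024-12-31: 87 days at 2.3% → €600000 × 2.3% × 87/366 = €3280.3279
Total = €5018.0328

€5018.03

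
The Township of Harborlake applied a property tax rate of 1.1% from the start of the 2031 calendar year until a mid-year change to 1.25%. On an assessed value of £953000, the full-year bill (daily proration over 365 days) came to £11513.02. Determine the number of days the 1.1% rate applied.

Let d = days at the first rate; then 365 − d days at the second rate.
£953000 × [1.1%·d + 1.25%·(365−d)] / 365 = £11513.02
Solving gives d = 102, so the new rate took effect on April 13, 2031.

102 days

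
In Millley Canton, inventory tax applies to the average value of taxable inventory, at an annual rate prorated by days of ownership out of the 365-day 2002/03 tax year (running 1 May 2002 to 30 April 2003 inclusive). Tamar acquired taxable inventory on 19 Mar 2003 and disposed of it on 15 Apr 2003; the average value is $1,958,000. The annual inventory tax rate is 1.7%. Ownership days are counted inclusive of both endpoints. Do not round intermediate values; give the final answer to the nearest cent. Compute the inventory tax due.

Days held (19 Mar – 15 Apr 2003): 28 out of 365
Tax = $1,958,000 × 1.7% × 28/365 = $2,553.4466

$2,553.45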